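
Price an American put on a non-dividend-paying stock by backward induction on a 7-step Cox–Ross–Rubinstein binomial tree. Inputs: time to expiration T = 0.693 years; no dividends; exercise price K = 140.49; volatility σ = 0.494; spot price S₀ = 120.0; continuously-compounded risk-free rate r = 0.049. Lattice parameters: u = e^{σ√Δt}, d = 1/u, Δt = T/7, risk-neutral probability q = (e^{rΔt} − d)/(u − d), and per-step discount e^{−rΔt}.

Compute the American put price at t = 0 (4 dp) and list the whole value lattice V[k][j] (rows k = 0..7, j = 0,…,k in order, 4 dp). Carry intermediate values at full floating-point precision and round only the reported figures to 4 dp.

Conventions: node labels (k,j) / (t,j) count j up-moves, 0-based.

price = 30.0987
tree:
30.0987
40.5297 18.9595
52.5526 27.7501 9.5067
65.2117 39.1116 15.5660 2.9545
76.0485 52.5526 24.7614 5.6346 0.0438
85.3252 65.2117 37.7647 10.7452 0.0841 0.0000
93.2665 76.0485 52.5526 20.4900 0.1616 0.0000 0.0000
100.0646 85.3252 65.2117 37.7647 0.3103 0.0000 0.0000 0.0000

Δt=0.09900, u=1.16816, d=0.85604, q=0.47680, disc=e^(-rΔt)=0.99516
k=7 terminal: V=max(K-S,0) → 100.0646 85.3252 65.2117 37.7647 0.3103 0.0000 0.0000 0.0000
k=6: j=0 S=47.2235 intr=93.2665 cont=92.5867 V=93.2665[EX]; j=1 S=64.4415 intr=76.0485 cont=75.3686 V=76.0485[EX]; j=2 S=87.9374 intr=52.5526 cont=51.8728 V=52.5526[EX]; j=3 S=120.0000 intr=20.4900 cont=19.8101 V=20.4900[EX]; j=4 S=163.7529 intr=0.0000 cont=0.1616 V=0.1616[hold]; j=5 S=223.4585 intr=0.0000 cont=0.0000 V=0.0000[hold]; j=6 S=304.9331 intr=0.0000 cont=0.0000 V=0.0000[hold]
k=5: j=0 S=55.1648 intr=85.3252 cont=84.6454 V=85.3252[EX]; j=1 S=75.2783 intr=65.2117 cont=64.5319 V=65.2117[EX]; j=2 S=102.7253 intr=37.7647 cont=37.0849 V=37.7647[EX]; j=3 S=140.1797 intr=0.3103 cont=10.7452 V=10.7452[hold]; j=4 S=191.2903 intr=0.0000 cont=0.0841 V=0.0841[hold]; j=5 S=261.0362 intr=0.0000 cont=0.0000 V=0.0000[hold]
k=4: j=0 S=64.4415 intr=76.0485 cont=75.3686 V=76.0485[EX]; j=1 S=87.9374 intr=52.5526 cont=51.8728 V=52.5526[EX]; j=2 S=120.0000 intr=20.4900 cont=24.7614 V=24.7614[hold]; j=3 S=163.7529 intr=0.0000 cont=5.6346 V=5.6346[hold]; j=4 S=223.4585 intr=0.0000 cont=0.0438 V=0.0438[hold]
k=3: j=0 S=75.2783 intr=65.2117 cont=64.5319 V=65.2117[EX]; j=1 S=102.7253 intr=37.7647 cont=39.1116 V=39.1116[hold]; j=2 S=140.1797 intr=0.3103 cont=15.5660 V=15.5660[hold]; j=3 S=191.2903 intr=0.0000 cont=2.9545 V=2.9545[hold]
k=2: j=0 S=87.9374 intr=52.5526 cont=52.5119 V=52.5526[EX]; j=1 S=120.0000 intr=20.4900 cont=27.7501 V=27.7501[hold]; j=2 S=163.7529 intr=0.0000 cont=9.5067 V=9.5067[hold]
k=1: j=0 S=102.7253 intr=37.7647 cont=40.5297 V=40.5297[hold]; j=1 S=140.1797 intr=0.3103 cont=18.9595 V=18.9595[hold]
k=0: j=0 S=120.0000 intr=20.4900 cont=30.0987 V=30.0987[hold]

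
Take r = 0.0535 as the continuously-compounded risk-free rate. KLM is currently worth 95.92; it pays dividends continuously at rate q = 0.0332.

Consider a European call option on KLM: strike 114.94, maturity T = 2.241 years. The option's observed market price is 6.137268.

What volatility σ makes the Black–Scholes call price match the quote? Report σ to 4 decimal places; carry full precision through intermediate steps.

sigma = 0.2019

At σ = 0.2019 the Black–Scholes value reproduces the quote:
σ√T = 0.2019·√2.241 = 0.302244
d₁ = (ln(S/K) + (r−q+σ²/2)T) / (σ√T) = (ln(95.92/114.94) + (0.0535−0.0332+0.2019²/2)·2.241) / 0.302244 = (-0.180896 + 0.091168) / 0.302244 = -0.296872
d₂ = d₁ − σ√T = -0.296872 − 0.302244 = -0.599116
e^{−rT} = 0.887015
e^{−qT} = 0.928299
N(d₁) = 0.383282,  N(d₂) = 0.274548
V = S·e^{−qT}·N(d₁) − K·e^{−rT}·N(d₂) = 34.128367 − 27.991100 = 6.137268 (the observed quote) — the price is monotone increasing in volatility, hence this σ is the only solution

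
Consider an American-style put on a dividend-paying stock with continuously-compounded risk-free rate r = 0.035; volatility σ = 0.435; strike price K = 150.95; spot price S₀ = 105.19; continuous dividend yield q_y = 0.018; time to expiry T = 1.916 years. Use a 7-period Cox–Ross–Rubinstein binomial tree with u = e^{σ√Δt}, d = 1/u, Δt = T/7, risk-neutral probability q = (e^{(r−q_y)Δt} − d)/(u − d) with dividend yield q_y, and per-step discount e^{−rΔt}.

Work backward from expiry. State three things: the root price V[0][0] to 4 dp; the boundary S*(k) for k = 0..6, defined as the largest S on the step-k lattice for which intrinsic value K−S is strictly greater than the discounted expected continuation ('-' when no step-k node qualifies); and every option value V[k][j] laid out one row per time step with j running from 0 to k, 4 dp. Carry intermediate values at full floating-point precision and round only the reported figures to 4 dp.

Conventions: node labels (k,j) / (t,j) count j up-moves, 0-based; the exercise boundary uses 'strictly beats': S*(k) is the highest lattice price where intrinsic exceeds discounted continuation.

Δt=0.27371  u=1.25556  d=0.79646  q=0.45351  discount=0.99047
step 7 (expiry): payoffs max(K−S,0) = 129.5649 117.2379 97.8051 67.1707 18.8776 0.0000 0.0000 0.0000
step 6: (k=6,j=0): S=26.8503, K−S=124.0997, hold=122.7925 ⇒ V=124.0997 exercise | (k=6,j=1): S=42.3276, K−S=108.6224, hold=107.3912 ⇒ V=108.6224 exercise | (k=6,j=2): S=66.7266, K−S=84.2234, hold=83.1121 ⇒ V=84.2234 exercise | (k=6,j=3): S=105.1900, K−S=45.7600, hold=44.8378 ⇒ V=45.7600 exercise | (k=6,j=4): S=165.8249, K−S=0.0000, hold=10.2181 ⇒ V=10.2181 continue | (k=6,j=5): S=261.4117, K−S=0.0000, hold=0.0000 ⇒ V=0.0000 continue | (k=6,j=6): S=412.0977, K−S=0.0000, hold=0.0000 ⇒ V=0.0000 continue  boundary S*=105.1900
step 5: (k=5,j=0): S=33.7121, K−S=117.2379, hold=115.9643 ⇒ V=117.2379 exercise | (k=5,j=1): S=53.1449, K−S=97.8051, hold=96.6271 ⇒ V=97.8051 exercise | (k=5,j=2): S=83.7793, K−S=67.1707, hold=66.1432 ⇒ V=67.1707 exercise | (k=5,j=3): S=132.0724, K−S=18.8776, hold=29.3589 ⇒ V=29.3589 continue | (k=5,j=4): S=208.2032, K−S=0.0000, hold=5.5309 ⇒ V=5.5309 continue | (k=5,j=5): S=328.2181, K−S=0.0000, hold=0.0000 ⇒ V=0.0000 continue  boundary S*=83.7793
step 4: (k=4,j=0): S=42.3276, K−S=108.6224, hold=107.3912 ⇒ V=108.6224 exercise | (k=4,j=1): S=66.7266, K−S=84.2234, hold=83.1121 ⇒ V=84.2234 exercise | (k=4,j=2): S=105.1900, K−S=45.7600, hold=49.5458 ⇒ V=49.5458 continue | (k=4,j=3): S=165.8249, K−S=0.0000, hold=18.3758 ⇒ V=18.3758 continue | (k=4,j=4): S=261.4117, K−S=0.0000, hold=2.9938 ⇒ V=2.9938 continue  boundary S*=66.7266
step 3: (k=3,j=0): S=53.1449, K−S=97.8051, hold=96.6271 ⇒ V=97.8051 exercise | (k=3,j=1): S=83.7793, K−S=67.1707, hold=67.8438 ⇒ V=67.8438 continue | (k=3,j=2): S=132.0724, K−S=18.8776, hold=35.0724 ⇒ V=35.0724 continue | (k=3,j=3): S=208.2032, K−S=0.0000, hold=11.2912 ⇒ V=11.2912 continue  boundary S*=53.1449
step 2: (k=2,j=0): S=66.7266, K−S=84.2234, hold=83.4145 ⇒ V=84.2234 exercise | (k=2,j=1): S=105.1900, K−S=45.7600, hold=52.4765 ⇒ V=52.4765 continue | (k=2,j=2): S=165.8249, K−S=0.0000, hold=24.0559 ⇒ V=24.0559 continue  boundary S*=66.7266
step 1: (k=1,j=0): S=83.7793, K−S=67.1707, hold=69.1602 ⇒ V=69.1602 continue | (k=1,j=1): S=132.0724, K−S=18.8776, hold=39.2101 ⇒ V=39.2101 continue  boundary S*=-
step 0: (k=0,j=0): S=105.1900, K−S=45.7600, hold=55.0477 ⇒ V=55.0477 continue  boundary S*=-

price = 55.0477
boundary = - - 66.7266 53.1449 66.7266 83.7793 105.1900
tree:
55.0477
69.1602 39.2101
84.2234 52.4765 24.0559
97.8051 67.8438 35.0724 11.2912
108.6224 84.2234 49.5458 18.3758 2.9938
117.2379 97.8051 67.1707 29.3589 5.5309 0.0000
124.0997 108.6224 84.2234 45.7600 10.2181 0.0000 0.0000
129.5649 117.2379 97.8051 67.1707 18.8776 0.0000 0.0000 0.0000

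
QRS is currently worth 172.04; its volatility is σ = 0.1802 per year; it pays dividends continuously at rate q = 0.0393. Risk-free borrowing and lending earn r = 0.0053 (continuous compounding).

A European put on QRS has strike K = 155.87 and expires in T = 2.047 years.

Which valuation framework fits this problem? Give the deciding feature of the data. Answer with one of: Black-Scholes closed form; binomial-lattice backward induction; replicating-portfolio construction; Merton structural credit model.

Key observation: a European-exercise option on QRS struck at 155.87 — a GBM underlying with constant parameters — admits an analytic price: the data contain no early exercise, no discrete tree, no debt structure.

framework: Black-Scholes closed form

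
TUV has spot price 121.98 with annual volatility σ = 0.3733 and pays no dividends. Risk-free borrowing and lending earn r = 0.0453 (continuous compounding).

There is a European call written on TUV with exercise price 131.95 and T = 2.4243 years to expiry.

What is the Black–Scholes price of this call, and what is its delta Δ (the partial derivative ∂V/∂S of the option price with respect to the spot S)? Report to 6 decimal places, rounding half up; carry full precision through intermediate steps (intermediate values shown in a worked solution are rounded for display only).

σ√T = 0.3733·√2.4243 = 0.581234
d₁ = (ln(S/K) + (r+σ²/2)T) / (σ√T) = (ln(121.98/131.95) + (0.0453+0.3733²/2)·2.4243) / 0.581234 = (-0.078566 + 0.278737) / 0.581234 = 0.344390
d₂ = d₁ − σ√T = 0.344390 − 0.581234 = -0.236844
e^{−rT} = 0.895995
N(d₁) = 0.634724,  N(d₂) = 0.406389
Call price V = S·N(d₁) − K·e^{−rT}·N(d₂) = 77.423586 − 48.045942 = 29.377644
Δ = N(d₁) = 0.634724

price = 29.377644
Δ = 0.634724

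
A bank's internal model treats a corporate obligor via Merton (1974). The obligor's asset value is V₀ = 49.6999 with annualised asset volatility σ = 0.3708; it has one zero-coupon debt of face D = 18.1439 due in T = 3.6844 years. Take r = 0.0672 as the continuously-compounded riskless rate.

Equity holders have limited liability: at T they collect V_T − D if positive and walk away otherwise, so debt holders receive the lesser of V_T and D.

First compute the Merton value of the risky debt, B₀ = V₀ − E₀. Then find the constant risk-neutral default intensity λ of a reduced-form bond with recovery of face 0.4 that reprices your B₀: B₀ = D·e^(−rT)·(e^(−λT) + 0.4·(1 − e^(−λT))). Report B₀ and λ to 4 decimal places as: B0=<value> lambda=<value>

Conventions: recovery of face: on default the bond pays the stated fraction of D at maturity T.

B0=13.8831 lambda=0.0091

Apply the equity-as-call identities (strike 18.1439, horizon 3.6844 years):
d₁ = [ln(V₀/D) + (r + σ²/2)T] / (σ√T)
   = [ln(49.6999/18.1439) + (0.0672 + 0.5·0.3708²)·3.6844] / (0.3708·√3.6844)
   = [1.007669 + 0.500881] / 0.711743 = 2.119514
d₂ = d₁ − σ√T = 2.119514 − 0.711743 = 1.407771
N(d₁) = 0.982976,  N(d₂) = 0.920401,  e^(−rT) = 0.780679
E₀ = V₀·N(d₁) − D·e^(−rT)·N(d₂)
   = 49.6999·0.982976 − 18.1439·0.780679·0.920401 = 35.816768
B₀ = V₀ − E₀ = 49.6999 − 35.816768 = 13.883132
e^(−λT) = (B₀·e^(rT)/D − 0.4)/(1 − 0.4) = (13.8831·1.280937/18.1439 − 0.4)/0.6 = 0.96688268
λ = −ln(0.96688268)/3.6844 = 0.009141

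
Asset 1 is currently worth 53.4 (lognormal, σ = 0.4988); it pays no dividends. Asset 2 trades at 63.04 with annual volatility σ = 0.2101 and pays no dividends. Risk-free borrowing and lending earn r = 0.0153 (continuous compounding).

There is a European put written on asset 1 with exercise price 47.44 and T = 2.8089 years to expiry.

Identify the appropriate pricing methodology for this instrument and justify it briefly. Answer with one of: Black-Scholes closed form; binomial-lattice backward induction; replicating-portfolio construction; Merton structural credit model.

framework: Black-Scholes closed form

Key observation: with asset 1 following a GBM at constant σ and r, the European put struck at 47.44 prices in closed form — nothing here needs a stepwise model or a balance sheet.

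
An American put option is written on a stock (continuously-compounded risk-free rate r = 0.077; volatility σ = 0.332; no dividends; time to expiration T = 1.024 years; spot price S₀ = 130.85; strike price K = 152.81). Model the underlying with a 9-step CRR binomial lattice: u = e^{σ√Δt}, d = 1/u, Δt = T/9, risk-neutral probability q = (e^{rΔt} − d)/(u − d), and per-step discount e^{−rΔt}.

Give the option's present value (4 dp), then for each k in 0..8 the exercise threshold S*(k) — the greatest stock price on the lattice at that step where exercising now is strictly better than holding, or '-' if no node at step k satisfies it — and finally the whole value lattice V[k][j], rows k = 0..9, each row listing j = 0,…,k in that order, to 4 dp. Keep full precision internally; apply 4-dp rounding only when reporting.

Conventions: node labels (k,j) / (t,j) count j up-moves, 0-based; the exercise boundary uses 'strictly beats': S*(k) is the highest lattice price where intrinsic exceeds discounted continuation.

params: Δt=0.11378 u=1.11850 d=0.89406 q=0.51124 e^(-rΔt)=0.99128
t_9 payoffs: 105.0509 93.0615 78.0624 59.2979 35.8228 6.4545 0.0000 0.0000 0.0000 0.0000
t_8: node(8,0) S=53.4185 payoff=99.3915 vs cont=98.0586 → 99.3915 [stop]  node(8,1) S=66.8286 payoff=85.9814 vs cont=84.6485 → 85.9814 [stop]  node(8,2) S=83.6051 payoff=69.2049 vs cont=67.8720 → 69.2049 [stop]  node(8,3) S=104.5931 payoff=48.2169 vs cont=46.8839 → 48.2169 [stop]  node(8,4) S=130.8500 payoff=21.9600 vs cont=20.6271 → 21.9600 [stop]  node(8,5) S=163.6983 payoff=0.0000 vs cont=3.1272 → 3.1272 [wait]  node(8,6) S=204.7928 payoff=0.0000 vs cont=0.0000 → 0.0000 [wait]  node(8,7) S=256.2036 payoff=0.0000 vs cont=0.0000 → 0.0000 [wait]  node(8,8) S=320.5204 payoff=0.0000 vs cont=0.0000 → 0.0000 [wait]  ⇒ S*(8)=130.8500
t_7: node(7,0) S=59.7485 payoff=93.0615 vs cont=91.7286 → 93.0615 [stop]  node(7,1) S=74.7476 payoff=78.0624 vs cont=76.7295 → 78.0624 [stop]  node(7,2) S=93.5121 payoff=59.2979 vs cont=57.9650 → 59.2979 [stop]  node(7,3) S=116.9872 payoff=35.8228 vs cont=34.4899 → 35.8228 [stop]  node(7,4) S=146.3555 payoff=6.4545 vs cont=12.2244 → 12.2244 [wait]  node(7,5) S=183.0963 payoff=0.0000 vs cont=1.5151 → 1.5151 [wait]  node(7,6) S=229.0604 payoff=0.0000 vs cont=0.0000 → 0.0000 [wait]  node(7,7) S=286.5632 payoff=0.0000 vs cont=0.0000 → 0.0000 [wait]  ⇒ S*(7)=116.9872
t_6: node(6,0) S=66.8286 payoff=85.9814 vs cont=84.6485 → 85.9814 [stop]  node(6,1) S=83.6051 payoff=69.2049 vs cont=67.8720 → 69.2049 [stop]  node(6,2) S=104.5931 payoff=48.2169 vs cont=46.8839 → 48.2169 [stop]  node(6,3) S=130.8500 payoff=21.9600 vs cont=23.5511 → 23.5511 [wait]  node(6,4) S=163.6983 payoff=0.0000 vs cont=6.6905 → 6.6905 [wait]  node(6,5) S=204.7928 payoff=0.0000 vs cont=0.7341 → 0.7341 [wait]  node(6,6) S=256.2036 payoff=0.0000 vs cont=0.0000 → 0.0000 [wait]  ⇒ S*(6)=104.5931
t_5: node(5,0) S=74.7476 payoff=78.0624 vs cont=76.7295 → 78.0624 [stop]  node(5,1) S=93.5121 payoff=59.2979 vs cont=57.9650 → 59.2979 [stop]  node(5,2) S=116.9872 payoff=35.8228 vs cont=35.2962 → 35.8228 [stop]  node(5,3) S=146.3555 payoff=6.4545 vs cont=14.8011 → 14.8011 [wait]  node(5,4) S=183.0963 payoff=0.0000 vs cont=3.6136 → 3.6136 [wait]  node(5,5) S=229.0604 payoff=0.0000 vs cont=0.3557 → 0.3557 [wait]  ⇒ S*(5)=116.9872
t_4: node(4,0) S=83.6051 payoff=69.2049 vs cont=67.8720 → 69.2049 [stop]  node(4,1) S=104.5931 payoff=48.2169 vs cont=46.8839 → 48.2169 [stop]  node(4,2) S=130.8500 payoff=21.9600 vs cont=24.8570 → 24.8570 [wait]  node(4,3) S=163.6983 payoff=0.0000 vs cont=9.0024 → 9.0024 [wait]  node(4,4) S=204.7928 payoff=0.0000 vs cont=1.9310 → 1.9310 [wait]  ⇒ S*(4)=104.5931
t_3: node(3,0) S=93.5121 payoff=59.2979 vs cont=57.9650 → 59.2979 [stop]  node(3,1) S=116.9872 payoff=35.8228 vs cont=35.9580 → 35.9580 [wait]  node(3,2) S=146.3555 payoff=6.4545 vs cont=16.6054 → 16.6054 [wait]  node(3,3) S=183.0963 payoff=0.0000 vs cont=5.3402 → 5.3402 [wait]  ⇒ S*(3)=93.5121
t_2: node(2,0) S=104.5931 payoff=48.2169 vs cont=46.9525 → 48.2169 [stop]  node(2,1) S=130.8500 payoff=21.9600 vs cont=25.8369 → 25.8369 [wait]  node(2,2) S=163.6983 payoff=0.0000 vs cont=10.7516 → 10.7516 [wait]  ⇒ S*(2)=104.5931
t_1: node(1,0) S=116.9872 payoff=35.8228 vs cont=36.4546 → 36.4546 [wait]  node(1,1) S=146.3555 payoff=6.4545 vs cont=17.9666 → 17.9666 [wait]  ⇒ S*(1)=-
t_0: node(0,0) S=130.8500 payoff=21.9600 vs cont=26.7673 → 26.7673 [wait]  ⇒ S*(0)=-

price = 26.7673
boundary = - - 104.5931 93.5121 104.5931 116.9872 104.5931 116.9872 130.8500
tree:
26.7673
36.4546 17.9666
48.2169 25.8369 10.7516
59.2979 35.9580 16.6054 5.3402
69.2049 48.2169 24.8570 9.0024 1.9310
78.0624 59.2979 35.8228 14.8011 3.6136 0.3557
85.9814 69.2049 48.2169 23.5511 6.6905 0.7341 0.0000
93.0615 78.0624 59.2979 35.8228 12.2244 1.5151 0.0000 0.0000
99.3915 85.9814 69.2049 48.2169 21.9600 3.1272 0.0000 0.0000 0.0000
105.0509 93.0615 78.0624 59.2979 35.8228 6.4545 0.0000 0.0000 0.0000 0.0000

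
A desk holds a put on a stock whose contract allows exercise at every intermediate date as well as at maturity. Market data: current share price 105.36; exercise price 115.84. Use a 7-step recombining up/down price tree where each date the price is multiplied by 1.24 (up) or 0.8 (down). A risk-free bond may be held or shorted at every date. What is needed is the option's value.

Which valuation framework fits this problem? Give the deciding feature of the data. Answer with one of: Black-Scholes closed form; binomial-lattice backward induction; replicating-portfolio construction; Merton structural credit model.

framework: binomial-lattice backward induction

Key observation: the exercise right at every one of the 7 steps is what matters: each node needs max(115.84 − S, continuation), which only the stepwise tree valuation starting from spot 105.36 delivers.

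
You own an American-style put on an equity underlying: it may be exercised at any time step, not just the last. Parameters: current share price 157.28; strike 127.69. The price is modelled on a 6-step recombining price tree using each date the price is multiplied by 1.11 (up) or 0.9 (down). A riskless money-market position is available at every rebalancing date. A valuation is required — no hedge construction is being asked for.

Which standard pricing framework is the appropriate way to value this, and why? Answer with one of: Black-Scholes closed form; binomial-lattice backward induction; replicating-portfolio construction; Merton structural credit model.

framework: binomial-lattice backward induction

Key observation: the exercise right at every one of the 6 steps is what matters: each node needs max(127.69 − S, continuation), which only the stepwise tree valuation starting from spot 157.28 delivers.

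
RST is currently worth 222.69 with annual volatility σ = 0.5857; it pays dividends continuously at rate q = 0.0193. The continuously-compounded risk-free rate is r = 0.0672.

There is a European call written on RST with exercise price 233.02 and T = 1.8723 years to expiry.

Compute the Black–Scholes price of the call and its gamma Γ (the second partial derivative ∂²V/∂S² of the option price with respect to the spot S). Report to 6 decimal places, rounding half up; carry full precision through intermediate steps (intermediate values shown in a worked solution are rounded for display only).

price = 70.180063
Γ = 0.001943

σ√T = 0.5857·√1.8723 = 0.801425
d₁ = (ln(S/K) + (r−q+σ²/2)T) / (σ√T) = (ln(222.69/233.02) + (0.0672−0.0193+0.5857²/2)·1.8723) / 0.801425 = (-0.045344 + 0.410824) / 0.801425 = 0.456038
d₂ = d₁ − σ√T = 0.456038 − 0.801425 = -0.345387
e^{−rT} = 0.881775
e^{−qT} = 0.964510
N(d₁) = 0.675819,  N(d₂) = 0.364902
Call price V = S·e^{−qT}·N(d₁) − K·e^{−rT}·N(d₂) = 145.156873 − 74.976810 = 70.180063
φ(d₁) = (1/√(2π))·e^{−d₁²/2} = 0.359542
Γ = e^{−qT}·φ(d₁) / (S·σ·√T) = 0.001943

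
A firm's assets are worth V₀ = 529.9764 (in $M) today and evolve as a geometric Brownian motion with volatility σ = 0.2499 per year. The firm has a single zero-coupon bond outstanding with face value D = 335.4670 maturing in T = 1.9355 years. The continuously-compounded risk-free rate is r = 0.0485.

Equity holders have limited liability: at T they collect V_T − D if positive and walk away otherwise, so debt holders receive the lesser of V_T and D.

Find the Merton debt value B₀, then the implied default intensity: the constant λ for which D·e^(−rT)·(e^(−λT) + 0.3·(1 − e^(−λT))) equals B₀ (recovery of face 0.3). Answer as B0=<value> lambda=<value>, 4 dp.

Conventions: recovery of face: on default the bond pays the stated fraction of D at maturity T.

B0=302.0815 lambda=0.0081

Apply the equity-as-call identities (strike 335.4670, horizon 1.9355 years):
d₁ = [ln(V₀/D) + (r + σ²/2)T] / (σ√T)
   = [ln(529.9764/335.4670) + (0.0485 + 0.5·0.2499²)·1.9355] / (0.2499·√1.9355)
   = [0.457309 + 0.154308] / 0.347666 = 1.759205
d₂ = d₁ − σ√T = 1.759205 − 0.347666 = 1.411538
N(d₁) = 0.960729,  N(d₂) = 0.920957,  e^(−rT) = 0.910400
E₀ = V₀·N(d₁) − D·e^(−rT)·N(d₂)
   = 529.9764·0.960729 − 335.4670·0.910400·0.920957 = 227.894945
B₀ = V₀ − E₀ = 529.9764 − 227.894945 = 302.081455
e^(−λT) = (B₀·e^(rT)/D − 0.3)/(1 − 0.3) = (302.0815·1.098419/335.4670 − 0.3)/0.7 = 0.98443542
λ = −ln(0.98443542)/1.9355 = 0.008105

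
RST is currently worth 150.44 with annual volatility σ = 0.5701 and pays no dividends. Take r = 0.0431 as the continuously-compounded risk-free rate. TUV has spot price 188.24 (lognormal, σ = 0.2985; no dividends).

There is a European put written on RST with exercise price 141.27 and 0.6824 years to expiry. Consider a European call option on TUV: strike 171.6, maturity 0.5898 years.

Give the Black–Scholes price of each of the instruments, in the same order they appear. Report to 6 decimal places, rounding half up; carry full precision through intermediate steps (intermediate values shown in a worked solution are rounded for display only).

price(RST put K=141.27) = 20.641464
price(TUV call K=171.6) = 28.785295

[RST put K=141.27]
σ√T = 0.5701·√0.6824 = 0.470945
d₁ = (ln(S/K) + (r+σ²/2)T) / (σ√T) = (ln(150.44/141.27) + (0.0431+0.5701²/2)·0.6824) / 0.470945 = (0.062891 + 0.140306) / 0.470945 = 0.431467
d₂ = d₁ − σ√T = 0.431467 − 0.470945 = -0.039478
e^{−rT} = 0.971017
N(−d₁) = 0.333064,  N(−d₂) = 0.515745
price = K·e^{−rT}·N(−d₂) − S·N(−d₁) = 70.747651 − 50.106188 = 20.641464
[TUV call K=171.6]
σ√T = 0.2985·√0.5898 = 0.229243
d₁ = (ln(S/K) + (r+σ²/2)T) / (σ√T) = (ln(188.24/171.6) + (0.0431+0.2985²/2)·0.5898) / 0.229243 = (0.092552 + 0.051697) / 0.229243 = 0.629236
d₂ = d₁ − σ√T = 0.629236 − 0.229243 = 0.399993
e^{−rT} = 0.974900
N(d₁) = 0.735403,  N(d₂) = 0.655419
price = S·N(d₁) − K·e^{−rT}·N(d₂) = 138.432216 − 109.646921 = 28.785295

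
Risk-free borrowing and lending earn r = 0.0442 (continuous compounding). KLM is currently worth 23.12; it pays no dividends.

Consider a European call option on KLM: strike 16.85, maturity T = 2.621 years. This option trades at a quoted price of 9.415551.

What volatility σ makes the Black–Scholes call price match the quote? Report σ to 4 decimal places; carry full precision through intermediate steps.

At σ = 0.3476 the Black–Scholes value reproduces the quote:
σ√T = 0.3476·√2.621 = 0.562747
d₁ = (ln(S/K) + (r+σ²/2)T) / (σ√T) = (ln(23.12/16.85) + (0.0442+0.3476²/2)·2.621) / 0.562747 = (0.316347 + 0.274190) / 0.562747 = 1.049384
d₂ = d₁ − σ√T = 1.049384 − 0.562747 = 0.486637
e^{−rT} = 0.890610
N(d₁) = 0.852999,  N(d₂) = 0.686742
V = S·N(d₁) − K·e^{−rT}·N(d₂) = 19.721343 − 10.305791 = 9.415551 (matching the quote); vega is positive throughout, so no other σ reproduces this price

sigma = 0.3476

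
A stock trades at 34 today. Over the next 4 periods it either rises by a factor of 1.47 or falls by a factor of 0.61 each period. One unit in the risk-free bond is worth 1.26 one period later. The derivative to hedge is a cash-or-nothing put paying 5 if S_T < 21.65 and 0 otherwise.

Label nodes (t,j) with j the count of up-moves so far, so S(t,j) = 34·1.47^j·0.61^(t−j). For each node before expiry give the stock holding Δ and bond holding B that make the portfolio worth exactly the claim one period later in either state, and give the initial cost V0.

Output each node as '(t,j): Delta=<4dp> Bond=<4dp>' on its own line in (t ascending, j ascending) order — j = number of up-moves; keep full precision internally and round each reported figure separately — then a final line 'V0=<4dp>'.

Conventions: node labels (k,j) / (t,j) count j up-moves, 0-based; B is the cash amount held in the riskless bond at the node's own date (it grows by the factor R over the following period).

Arbitrage-free pricing uses the up-move probability p* = (R−d)/(u−d) = 0.7558, discounting each step at R = 1.26.
Payoffs at expiry: V(4,0)=5.0000, V(4,1)=5.0000, V(4,2)=0.0000, V(4,3)=0.0000, V(4,4)=0.0000
(3,0): S=7.7174. Δ = (V_up−V_dn)/(S_up−S_dn) = (5.0000−5.0000)/(11.3445−4.7076) = 0.0000. V = [p*·5.0000 + (1−p*)·5.0000]/1.26 = 3.9683. B = V − Δ·S = 3.9683.
(3,1): S=18.5976. Δ = (V_up−V_dn)/(S_up−S_dn) = (0.0000−5.0000)/(27.3384−11.3445) = -0.3126. V = [p*·0.0000 + (1−p*)·5.0000]/1.26 = 0.9690. B = V − Δ·S = 6.7829.
(3,2): S=44.8171. Δ = (V_up−V_dn)/(S_up−S_dn) = (0.0000−0.0000)/(65.8811−27.3384) = 0.0000. V = [p*·0.0000 + (1−p*)·0.0000]/1.26 = 0.0000. B = V − Δ·S = 0.0000.
(3,3): S=108.0018. Δ = (V_up−V_dn)/(S_up−S_dn) = (0.0000−0.0000)/(158.7626−65.8811) = 0.0000. V = [p*·0.0000 + (1−p*)·0.0000]/1.26 = 0.0000. B = V − Δ·S = 0.0000.
(2,0): S=12.6514. Δ = (V_up−V_dn)/(S_up−S_dn) = (0.9690−3.9683)/(18.5976−7.7174) = -0.2757. V = [p*·0.9690 + (1−p*)·3.9683]/1.26 = 1.3503. B = V − Δ·S = 4.8378.
(2,1): S=30.4878. Δ = (V_up−V_dn)/(S_up−S_dn) = (0.0000−0.9690)/(44.8171−18.5976) = -0.0370. V = [p*·0.0000 + (1−p*)·0.9690]/1.26 = 0.1878. B = V − Δ·S = 1.3145.
(2,2): S=73.4706. Δ = (V_up−V_dn)/(S_up−S_dn) = (0.0000−0.0000)/(108.0018−44.8171) = 0.0000. V = [p*·0.0000 + (1−p*)·0.0000]/1.26 = 0.0000. B = V − Δ·S = 0.0000.
(1,0): S=20.7400. Δ = (V_up−V_dn)/(S_up−S_dn) = (0.1878−1.3503)/(30.4878−12.6514) = -0.0652. V = [p*·0.1878 + (1−p*)·1.3503]/1.26 = 0.3743. B = V − Δ·S = 1.7261.
(1,1): S=49.9800. Δ = (V_up−V_dn)/(S_up−S_dn) = (0.0000−0.1878)/(73.4706−30.4878) = -0.0044. V = [p*·0.0000 + (1−p*)·0.1878]/1.26 = 0.0364. B = V − Δ·S = 0.2548.
(0,0): S=34.0000. Δ = (V_up−V_dn)/(S_up−S_dn) = (0.0364−0.3743)/(49.9800−20.7400) = -0.0116. V = [p*·0.0364 + (1−p*)·0.3743]/1.26 = 0.0944. B = V − Δ·S = 0.4873.
Check: Δ(0,0)·S0 + B(0,0) = 0.0944 = V0.

(0,0): Delta=-0.0116 Bond=0.4873
(1,0): Delta=-0.0652 Bond=1.7261
(1,1): Delta=-0.0044 Bond=0.2548
(2,0): Delta=-0.2757 Bond=4.8378
(2,1): Delta=-0.0370 Bond=1.3145
(2,2): Delta=0.0000 Bond=0.0000
(3,0): Delta=0.0000 Bond=3.9683
(3,1): Delta=-0.3126 Bond=6.7829
(3,2): Delta=0.0000 Bond=0.0000
(3,3): Delta=0.0000 Bond=0.0000
V0=0.0944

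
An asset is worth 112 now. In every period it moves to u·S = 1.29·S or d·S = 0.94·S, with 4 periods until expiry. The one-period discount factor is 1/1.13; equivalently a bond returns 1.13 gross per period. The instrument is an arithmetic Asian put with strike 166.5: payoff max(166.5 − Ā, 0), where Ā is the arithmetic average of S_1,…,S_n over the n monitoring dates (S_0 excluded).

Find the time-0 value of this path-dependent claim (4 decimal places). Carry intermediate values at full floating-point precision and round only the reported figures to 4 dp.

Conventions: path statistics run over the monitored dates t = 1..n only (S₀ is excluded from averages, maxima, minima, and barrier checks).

Risk-neutral up-probability p* = (R−d)/(u−d) = (1.13−0.94)/(1.29−0.94) = 0.5429; the claim prices as the p*-weighted sum of path payoffs discounted by R^4.
Enumerate all 2^4 = 16 price paths (U = up ×1.29, D = down ×0.94); each path with k up-moves has probability p*^k·(1−p*)^(4−k).
DDDD: Ā=96.1781, payoff=70.3219, prob=0.043672
UDDD: Ā=131.9891, payoff=34.5109, prob=0.051861
DUDD: Ā=122.1891, payoff=44.3109, prob=0.051861
UUDD: Ā=167.6851, payoff=0.0000, prob=0.061585
DDUD: Ā=112.9771, payoff=53.5229, prob=0.051861
UDUD: Ā=155.0431, payoff=11.4569, prob=0.061585
DUUD: Ā=145.2431, payoff=21.2569, prob=0.061585
UUUD: Ā=199.3229, payoff=0.0000, prob=0.073132
DDDU: Ā=104.3178, payoff=62.1822, prob=0.051861
UDDU: Ā=143.1596, payoff=23.3404, prob=0.061585
DUDU: Ā=133.3596, payoff=33.1404, prob=0.061585
UUDU: Ā=183.0148, payoff=0.0000, prob=0.073132
DDUU: Ā=124.1476, payoff=42.3524, prob=0.061585
UDUU: Ā=170.3728, payoff=0.0000, prob=0.073132
DUUU: Ā=160.5728, payoff=5.9272, prob=0.073132
UUUU: Ā=220.3605, payoff=0.0000, prob=0.086844
Price = Σ prob·payoff / R^4 = 21.694292 / 1.630474 = 13.3055

price = 13.3055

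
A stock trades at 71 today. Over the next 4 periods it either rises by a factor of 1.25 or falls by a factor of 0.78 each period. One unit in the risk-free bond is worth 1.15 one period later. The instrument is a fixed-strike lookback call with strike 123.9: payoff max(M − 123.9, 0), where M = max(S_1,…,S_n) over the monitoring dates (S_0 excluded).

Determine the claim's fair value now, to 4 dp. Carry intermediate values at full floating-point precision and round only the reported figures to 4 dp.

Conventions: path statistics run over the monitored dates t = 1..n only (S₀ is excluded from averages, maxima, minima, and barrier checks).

No-arbitrage gives p* = (R−d)/(u−d) = 0.7872: enumerate every path, weight its payoff by its p*-probability, and discount by R^4.
Enumerate all 2^4 = 16 price paths (U = up ×1.25, D = down ×0.78); each path with k up-moves has probability p*^k·(1−p*)^(4−k).
DDDD: M=55.3800, payoff=0.0000, prob=0.002049
UDDD: M=88.7500, payoff=0.0000, prob=0.007582
DUDD: M=69.2250, payoff=0.0000, prob=0.007582
UUDD: M=110.9375, payoff=0.0000, prob=0.028055
DDUD: M=55.3800, payoff=0.0000, prob=0.007582
UDUD: M=88.7500, payoff=0.0000, prob=0.028055
DUUD: M=86.5312, payoff=0.0000, prob=0.028055
UUUD: M=138.6719, payoff=14.7719, prob=0.103804
DDDU: M=55.3800, payoff=0.0000, prob=0.007582
UDDU: M=88.7500, payoff=0.0000, prob=0.028055
DUDU: M=69.2250, payoff=0.0000, prob=0.028055
UUDU: M=110.9375, payoff=0.0000, prob=0.103804
DDUU: M=67.4944, payoff=0.0000, prob=0.028055
UDUU: M=108.1641, payoff=0.0000, prob=0.103804
DUUU: M=108.1641, payoff=0.0000, prob=0.103804
UUUU: M=173.3398, payoff=49.4398, prob=0.384074
Price = Σ prob·payoff / R^4 = 20.521961 / 1.749006 = 11.7335

price = 11.7335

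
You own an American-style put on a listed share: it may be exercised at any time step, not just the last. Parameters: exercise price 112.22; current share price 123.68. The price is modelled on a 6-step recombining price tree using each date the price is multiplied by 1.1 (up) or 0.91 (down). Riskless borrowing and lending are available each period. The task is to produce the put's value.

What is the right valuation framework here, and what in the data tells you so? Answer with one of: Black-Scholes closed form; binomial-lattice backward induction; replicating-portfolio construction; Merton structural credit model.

framework: binomial-lattice backward induction

Key observation: the exercise right at every one of the 6 steps is what matters: each node needs max(112.22 − S, continuation), which only the stepwise tree valuation starting from spot 123.68 delivers.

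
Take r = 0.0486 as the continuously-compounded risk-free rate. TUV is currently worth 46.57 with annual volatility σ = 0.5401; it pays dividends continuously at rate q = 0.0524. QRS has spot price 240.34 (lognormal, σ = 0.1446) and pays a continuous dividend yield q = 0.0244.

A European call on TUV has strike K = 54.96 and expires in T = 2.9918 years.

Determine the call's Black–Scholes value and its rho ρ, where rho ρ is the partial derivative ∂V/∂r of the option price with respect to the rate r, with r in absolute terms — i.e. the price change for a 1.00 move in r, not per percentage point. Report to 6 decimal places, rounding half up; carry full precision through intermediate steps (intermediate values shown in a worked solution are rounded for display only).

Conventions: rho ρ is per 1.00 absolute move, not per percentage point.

price = 12.107088
ρ = 36.358229

σ√T = 0.5401·√2.9918 = 0.934201
d₁ = (ln(S/K) + (r−q+σ²/2)T) / (σ√T) = (ln(46.57/54.96) + (0.0486−0.0524+0.5401²/2)·2.9918) / 0.934201 = (-0.165649 + 0.424997) / 0.934201 = 0.277615
d₂ = d₁ − σ√T = 0.277615 − 0.934201 = -0.656586
e^{−rT} = 0.864675
e^{−qT} = 0.854900
N(d₁) = 0.609346,  N(d₂) = 0.255723
Call price V = S·e^{−qT}·N(d₁) − K·e^{−rT}·N(d₂) = 24.259715 − 12.152627 = 12.107088
ρ = K·T·e^{−rT}·N(d₂) = 36.358229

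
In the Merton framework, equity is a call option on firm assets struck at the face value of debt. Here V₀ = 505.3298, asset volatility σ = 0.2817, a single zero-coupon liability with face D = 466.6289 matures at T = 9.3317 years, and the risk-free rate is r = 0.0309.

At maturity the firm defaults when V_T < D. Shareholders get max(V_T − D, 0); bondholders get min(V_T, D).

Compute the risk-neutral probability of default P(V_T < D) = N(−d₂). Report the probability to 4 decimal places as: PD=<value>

PD=0.5010

With assets at 505.3298 and a single debt payment of 466.6289 at 9.3317 years:
d₁ = [ln(V₀/D) + (r + σ²/2)T] / (σ√T)
   = [ln(505.3298/466.6289) + (0.0309 + 0.5·0.2817²)·9.3317] / (0.2817·√9.3317)
   = [0.079677 + 0.658608] / 0.860532 = 0.857939
d₂ = d₁ − σ√T = 0.857939 − 0.860532 = -0.002593
risk-neutral PD = N(−d₂) = N(0.002593) = 0.501035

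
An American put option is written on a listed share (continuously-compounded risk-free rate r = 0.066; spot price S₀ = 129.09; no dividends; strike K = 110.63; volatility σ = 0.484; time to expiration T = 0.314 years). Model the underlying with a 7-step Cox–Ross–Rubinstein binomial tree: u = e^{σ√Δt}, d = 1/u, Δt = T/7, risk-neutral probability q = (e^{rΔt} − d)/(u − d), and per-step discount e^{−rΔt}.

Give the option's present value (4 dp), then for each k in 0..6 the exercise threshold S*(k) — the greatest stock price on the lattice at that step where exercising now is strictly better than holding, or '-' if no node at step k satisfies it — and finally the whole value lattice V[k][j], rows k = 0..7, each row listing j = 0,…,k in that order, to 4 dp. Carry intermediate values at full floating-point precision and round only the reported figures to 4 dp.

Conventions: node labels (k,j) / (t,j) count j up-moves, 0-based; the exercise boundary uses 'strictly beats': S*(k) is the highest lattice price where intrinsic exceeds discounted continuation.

params: Δt=0.04486 u=1.10795 d=0.90257 q=0.48883 e^(-rΔt)=0.99704
t_7 payoffs: 47.6417 33.3090 15.7148 0.0000 0.0000 0.0000 0.0000 0.0000
t_6: node(6,0) S=69.7876 payoff=40.8424 vs cont=40.5153 → 40.8424 [stop]  node(6,1) S=85.6676 payoff=24.9624 vs cont=24.6354 → 24.9624 [stop]  node(6,2) S=105.1610 payoff=5.4690 vs cont=8.0092 → 8.0092 [wait]  node(6,3) S=129.0900 payoff=0.0000 vs cont=0.0000 → 0.0000 [wait]  node(6,4) S=158.4640 payoff=0.0000 vs cont=0.0000 → 0.0000 [wait]  node(6,5) S=194.5220 payoff=0.0000 vs cont=0.0000 → 0.0000 [wait]  node(6,6) S=238.7848 payoff=0.0000 vs cont=0.0000 → 0.0000 [wait]  ⇒ S*(6)=85.6676
t_5: node(5,0) S=77.3210 payoff=33.3090 vs cont=32.9819 → 33.3090 [stop]  node(5,1) S=94.9152 payoff=15.7148 vs cont=16.6258 → 16.6258 [wait]  node(5,2) S=116.5128 payoff=0.0000 vs cont=4.0819 → 4.0819 [wait]  node(5,3) S=143.0249 payoff=0.0000 vs cont=0.0000 → 0.0000 [wait]  node(5,4) S=175.5697 payoff=0.0000 vs cont=0.0000 → 0.0000 [wait]  node(5,5) S=215.5200 payoff=0.0000 vs cont=0.0000 → 0.0000 [wait]  ⇒ S*(5)=77.3210
t_4: node(4,0) S=85.6676 payoff=24.9624 vs cont=25.0794 → 25.0794 [wait]  node(4,1) S=105.1610 payoff=5.4690 vs cont=10.4630 → 10.4630 [wait]  node(4,2) S=129.0900 payoff=0.0000 vs cont=2.0804 → 2.0804 [wait]  node(4,3) S=158.4640 payoff=0.0000 vs cont=0.0000 → 0.0000 [wait]  node(4,4) S=194.5220 payoff=0.0000 vs cont=0.0000 → 0.0000 [wait]  ⇒ S*(4)=-
t_3: node(3,0) S=94.9152 payoff=15.7148 vs cont=17.8814 → 17.8814 [wait]  node(3,1) S=116.5128 payoff=0.0000 vs cont=6.3465 → 6.3465 [wait]  node(3,2) S=143.0249 payoff=0.0000 vs cont=1.0603 → 1.0603 [wait]  node(3,3) S=175.5697 payoff=0.0000 vs cont=0.0000 → 0.0000 [wait]  ⇒ S*(3)=-
t_2: node(2,0) S=105.1610 payoff=5.4690 vs cont=12.2066 → 12.2066 [wait]  node(2,1) S=129.0900 payoff=0.0000 vs cont=3.7513 → 3.7513 [wait]  node(2,2) S=158.4640 payoff=0.0000 vs cont=0.5404 → 0.5404 [wait]  ⇒ S*(2)=-
t_1: node(1,0) S=116.5128 payoff=0.0000 vs cont=8.0495 → 8.0495 [wait]  node(1,1) S=143.0249 payoff=0.0000 vs cont=2.1752 → 2.1752 [wait]  ⇒ S*(1)=-
t_0: node(0,0) S=129.0900 payoff=0.0000 vs cont=5.1627 → 5.1627 [wait]  ⇒ S*(0)=-

price = 5.1627
boundary = - - - - - 77.3210 85.6676
tree:
5.1627
8.0495 2.1752
12.2066 3.7513 0.5404
17.8814 6.3465 1.0603 0.0000
25.0794 10.4630 2.0804 0.0000 0.0000
33.3090 16.6258 4.0819 0.0000 0.0000 0.0000
40.8424 24.9624 8.0092 0.0000 0.0000 0.0000 0.0000
47.6417 33.3090 15.7148 0.0000 0.0000 0.0000 0.0000 0.0000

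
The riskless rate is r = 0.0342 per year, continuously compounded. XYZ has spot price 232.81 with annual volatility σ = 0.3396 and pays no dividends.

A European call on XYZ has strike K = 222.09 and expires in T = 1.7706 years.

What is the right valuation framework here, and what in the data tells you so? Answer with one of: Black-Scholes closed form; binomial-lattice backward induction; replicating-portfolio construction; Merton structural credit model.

Key observation: a European-exercise option on XYZ struck at 222.09 — a GBM underlying with constant parameters — admits an analytic price: the data contain no early exercise, no discrete tree, no debt structure.

framework: Black-Scholes closed form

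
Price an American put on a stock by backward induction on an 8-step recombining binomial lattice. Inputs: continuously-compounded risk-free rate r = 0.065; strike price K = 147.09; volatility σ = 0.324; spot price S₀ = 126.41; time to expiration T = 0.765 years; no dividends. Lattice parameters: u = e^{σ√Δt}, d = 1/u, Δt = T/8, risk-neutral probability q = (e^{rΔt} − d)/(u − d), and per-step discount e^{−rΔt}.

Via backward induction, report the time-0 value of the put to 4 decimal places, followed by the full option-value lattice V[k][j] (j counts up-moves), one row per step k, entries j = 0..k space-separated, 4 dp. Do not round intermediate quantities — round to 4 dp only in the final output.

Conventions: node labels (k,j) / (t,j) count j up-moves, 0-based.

price = 24.5462
tree:
24.5462
33.2707 16.3323
43.6339 23.5647 9.4736
53.4969 32.7632 14.8761 4.3167
62.4197 43.6339 22.5555 7.5631 1.2010
70.4918 53.4969 32.7314 12.9003 2.4465 0.0000
77.7944 62.4197 43.6339 21.1733 4.9836 0.0000 0.0000
84.4007 70.4918 53.4969 32.7314 10.1519 0.0000 0.0000 0.0000
90.3773 77.7944 62.4197 43.6339 20.6800 0.0000 0.0000 0.0000 0.0000

Δt=0.09563, u=1.10538, d=0.90466, q=0.50604, disc=e^(-rΔt)=0.99380
k=8 terminal: V=max(K-S,0) → 90.3773 77.7944 62.4197 43.6339 20.6800 0.0000 0.0000 0.0000 0.0000
k=7: j=0 S=62.6893 intr=84.4007 cont=83.4893 V=84.4007[EX]; j=1 S=76.5982 intr=70.4918 cont=69.5804 V=70.4918[EX]; j=2 S=93.5931 intr=53.4969 cont=52.5855 V=53.4969[EX]; j=3 S=114.3586 intr=32.7314 cont=31.8200 V=32.7314[EX]; j=4 S=139.7314 intr=7.3586 cont=10.1519 V=10.1519[hold]; j=5 S=170.7337 intr=0.0000 cont=0.0000 V=0.0000[hold]; j=6 S=208.6145 intr=0.0000 cont=0.0000 V=0.0000[hold]; j=7 S=254.8999 intr=0.0000 cont=0.0000 V=0.0000[hold]
k=6: j=0 S=69.2956 intr=77.7944 cont=76.8830 V=77.7944[EX]; j=1 S=84.6703 intr=62.4197 cont=61.5083 V=62.4197[EX]; j=2 S=103.4561 intr=43.6339 cont=42.7224 V=43.6339[EX]; j=3 S=126.4100 intr=20.6800 cont=21.1733 V=21.1733[hold]; j=4 S=154.4567 intr=0.0000 cont=4.9836 V=4.9836[hold]; j=5 S=188.7260 intr=0.0000 cont=0.0000 V=0.0000[hold]; j=6 S=230.5988 intr=0.0000 cont=0.0000 V=0.0000[hold]
k=5: j=0 S=76.5982 intr=70.4918 cont=69.5804 V=70.4918[EX]; j=1 S=93.5931 intr=53.4969 cont=52.5855 V=53.4969[EX]; j=2 S=114.3586 intr=32.7314 cont=32.0681 V=32.7314[EX]; j=3 S=139.7314 intr=7.3586 cont=12.9003 V=12.9003[hold]; j=4 S=170.7337 intr=0.0000 cont=2.4465 V=2.4465[hold]; j=5 S=208.6145 intr=0.0000 cont=0.0000 V=0.0000[hold]
k=4: j=0 S=84.6703 intr=62.4197 cont=61.5083 V=62.4197[EX]; j=1 S=103.4561 intr=43.6339 cont=42.7224 V=43.6339[EX]; j=2 S=126.4100 intr=20.6800 cont=22.5555 V=22.5555[hold]; j=3 S=154.4567 intr=0.0000 cont=7.5631 V=7.5631[hold]; j=4 S=188.7260 intr=0.0000 cont=1.2010 V=1.2010[hold]
k=3: j=0 S=93.5931 intr=53.4969 cont=52.5855 V=53.4969[EX]; j=1 S=114.3586 intr=32.7314 cont=32.7632 V=32.7632[hold]; j=2 S=139.7314 intr=7.3586 cont=14.8761 V=14.8761[hold]; j=3 S=170.7337 intr=0.0000 cont=4.3167 V=4.3167[hold]
k=2: j=0 S=103.4561 intr=43.6339 cont=42.7384 V=43.6339[EX]; j=1 S=126.4100 intr=20.6800 cont=23.5647 V=23.5647[hold]; j=2 S=154.4567 intr=0.0000 cont=9.4736 V=9.4736[hold]
k=1: j=0 S=114.3586 intr=32.7314 cont=33.2707 V=33.2707[hold]; j=1 S=139.7314 intr=7.3586 cont=16.3323 V=16.3323[hold]
k=0: j=0 S=126.4100 intr=20.6800 cont=24.5462 V=24.5462[hold]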